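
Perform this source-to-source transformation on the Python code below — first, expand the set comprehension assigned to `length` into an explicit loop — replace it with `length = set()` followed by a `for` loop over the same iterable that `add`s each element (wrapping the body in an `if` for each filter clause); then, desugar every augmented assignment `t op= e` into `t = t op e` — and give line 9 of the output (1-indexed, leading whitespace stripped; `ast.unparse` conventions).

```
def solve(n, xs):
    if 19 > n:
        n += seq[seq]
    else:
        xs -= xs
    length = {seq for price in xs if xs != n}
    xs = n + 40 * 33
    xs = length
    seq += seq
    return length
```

length.add(seq)

Transformed code:
def solve(n, xs):
    if 19 > n:
        n = n + seq[seq]
    else:
        xs = xs - xs
    length = set()
    for price in xs:
        if xs != n:
            length.add(seq)
    xs = n + 40 * 33
    xs = length
    seq = seq + seq
    return length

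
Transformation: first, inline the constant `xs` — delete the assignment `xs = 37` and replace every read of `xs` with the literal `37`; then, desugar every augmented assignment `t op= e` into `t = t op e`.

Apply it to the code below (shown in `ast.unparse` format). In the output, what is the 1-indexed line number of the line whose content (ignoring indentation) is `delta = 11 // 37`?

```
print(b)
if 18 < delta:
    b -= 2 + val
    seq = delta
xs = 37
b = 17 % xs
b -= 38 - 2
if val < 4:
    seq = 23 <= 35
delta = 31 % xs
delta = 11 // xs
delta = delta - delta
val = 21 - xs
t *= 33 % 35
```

Transformed code:
print(b)
if 18 < delta:
    b = b - (2 + val)
    seq = delta
b = 17 % 37
b = b - (38 - 2)
if val < 4:
    seq = 23 <= 35
delta = 31 % 37
delta = 11 // 37
delta = delta - delta
val = 21 - 37
t = t * (33 % 35)

10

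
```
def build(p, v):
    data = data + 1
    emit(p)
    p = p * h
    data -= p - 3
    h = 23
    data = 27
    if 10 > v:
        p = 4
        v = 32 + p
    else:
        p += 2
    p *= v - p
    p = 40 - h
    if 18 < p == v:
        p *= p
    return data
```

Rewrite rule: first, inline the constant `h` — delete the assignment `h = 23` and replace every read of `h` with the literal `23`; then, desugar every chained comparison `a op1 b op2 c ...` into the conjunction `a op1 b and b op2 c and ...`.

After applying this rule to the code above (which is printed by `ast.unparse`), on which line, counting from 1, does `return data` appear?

Transformed code:
def build(p, v):
    data = data + 1
    emit(p)
    p = p * 23
    data -= p - 3
    data = 27
    if 10 > v:
        p = 4
        v = 32 + p
    else:
        p += 2
    p *= v - p
    p = 40 - 23
    if 18 < p and p == v:
        p *= p
    return data

16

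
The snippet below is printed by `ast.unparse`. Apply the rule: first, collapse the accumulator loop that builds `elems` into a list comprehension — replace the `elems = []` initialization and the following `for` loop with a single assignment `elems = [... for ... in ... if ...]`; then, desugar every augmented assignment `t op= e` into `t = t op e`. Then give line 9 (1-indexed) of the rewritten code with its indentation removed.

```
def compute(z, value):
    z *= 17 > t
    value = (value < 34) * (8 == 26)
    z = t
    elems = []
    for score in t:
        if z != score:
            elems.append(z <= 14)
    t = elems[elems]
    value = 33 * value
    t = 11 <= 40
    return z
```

Transformed code:
def compute(z, value):
    z = z * (17 > t)
    value = (value < 34) * (8 == 26)
    z = t
    elems = [z <= 14 for score in t if z != score]
    t = elems[elems]
    value = 33 * value
    t = 11 <= 40
    return z

return z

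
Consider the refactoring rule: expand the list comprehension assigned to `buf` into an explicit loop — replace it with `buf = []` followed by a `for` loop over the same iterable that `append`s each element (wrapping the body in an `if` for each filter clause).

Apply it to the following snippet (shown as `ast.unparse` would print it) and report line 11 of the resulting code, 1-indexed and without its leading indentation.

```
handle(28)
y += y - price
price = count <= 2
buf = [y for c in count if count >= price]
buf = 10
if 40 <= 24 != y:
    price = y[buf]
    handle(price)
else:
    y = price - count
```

Transformed code:
handle(28)
y += y - price
price = count <= 2
buf = []
for c in count:
    if count >= price:
        buf.append(y)
buf = 10
if 40 <= 24 != y:
    price = y[buf]
    handle(price)
else:
    y = price - count

handle(price)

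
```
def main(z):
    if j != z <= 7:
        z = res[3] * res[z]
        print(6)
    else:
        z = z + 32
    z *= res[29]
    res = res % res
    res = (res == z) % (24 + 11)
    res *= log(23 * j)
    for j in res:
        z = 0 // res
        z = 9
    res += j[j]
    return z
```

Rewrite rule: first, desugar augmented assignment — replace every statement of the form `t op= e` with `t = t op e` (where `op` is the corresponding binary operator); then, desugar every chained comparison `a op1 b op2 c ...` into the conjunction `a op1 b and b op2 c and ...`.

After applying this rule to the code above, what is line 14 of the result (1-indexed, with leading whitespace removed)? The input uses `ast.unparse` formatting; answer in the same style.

Transformed code:
def main(z):
    if j != z and z <= 7:
        z = res[3] * res[z]
        print(6)
    else:
        z = z + 32
    z = z * res[29]
    res = res % res
    res = (res == z) % (24 + 11)
    res = res * log(23 * j)
    for j in res:
        z = 0 // res
        z = 9
    res = res + j[j]
    return z

res = res + j[j]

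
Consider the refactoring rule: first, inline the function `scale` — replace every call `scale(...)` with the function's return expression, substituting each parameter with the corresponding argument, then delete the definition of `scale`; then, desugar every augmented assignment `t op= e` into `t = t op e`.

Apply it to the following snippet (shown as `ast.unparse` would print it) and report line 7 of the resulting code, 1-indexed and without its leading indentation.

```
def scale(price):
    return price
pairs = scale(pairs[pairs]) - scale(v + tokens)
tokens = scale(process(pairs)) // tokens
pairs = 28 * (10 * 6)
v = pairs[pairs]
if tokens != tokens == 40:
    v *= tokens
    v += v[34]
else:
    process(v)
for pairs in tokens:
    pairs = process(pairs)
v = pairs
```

Transformed code:
pairs = pairs[pairs] - (v + tokens)
tokens = process(pairs) // tokens
pairs = 28 * (10 * 6)
v = pairs[pairs]
if tokens != tokens == 40:
    v = v * tokens
    v = v + v[34]
else:
    process(v)
for pairs in tokens:
    pairs = process(pairs)
v = pairs

v = v + v[34]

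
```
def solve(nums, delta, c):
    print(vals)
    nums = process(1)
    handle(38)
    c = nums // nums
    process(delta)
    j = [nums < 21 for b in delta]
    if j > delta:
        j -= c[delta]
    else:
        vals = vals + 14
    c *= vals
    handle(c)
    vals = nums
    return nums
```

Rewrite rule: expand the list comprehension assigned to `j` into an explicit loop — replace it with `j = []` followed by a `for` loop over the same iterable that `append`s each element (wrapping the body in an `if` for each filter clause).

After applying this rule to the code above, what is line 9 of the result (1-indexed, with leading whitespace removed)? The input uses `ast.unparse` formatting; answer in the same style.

j.append(nums < 21)

Transformed code:
def solve(nums, delta, c):
    print(vals)
    nums = process(1)
    handle(38)
    c = nums // nums
    process(delta)
    j = []
    for b in delta:
        j.append(nums < 21)
    if j > delta:
        j -= c[delta]
    else:
        vals = vals + 14
    c *= vals
    handle(c)
    vals = nums
    return nums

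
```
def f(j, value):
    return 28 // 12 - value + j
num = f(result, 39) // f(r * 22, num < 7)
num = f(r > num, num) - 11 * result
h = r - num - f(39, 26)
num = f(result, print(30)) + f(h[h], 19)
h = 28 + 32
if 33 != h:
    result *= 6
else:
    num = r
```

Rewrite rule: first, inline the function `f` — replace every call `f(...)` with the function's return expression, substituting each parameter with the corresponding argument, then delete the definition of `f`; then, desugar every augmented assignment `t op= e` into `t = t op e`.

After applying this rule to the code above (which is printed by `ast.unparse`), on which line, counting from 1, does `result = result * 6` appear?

7

Transformed code:
num = (28 // 12 - 39 + result) // (28 // 12 - (num < 7) + r * 22)
num = 28 // 12 - num + (r > num) - 11 * result
h = r - num - (28 // 12 - 26 + 39)
num = 28 // 12 - print(30) + result + (28 // 12 - 19 + h[h])
h = 28 + 32
if 33 != h:
    result = result * 6
else:
    num = r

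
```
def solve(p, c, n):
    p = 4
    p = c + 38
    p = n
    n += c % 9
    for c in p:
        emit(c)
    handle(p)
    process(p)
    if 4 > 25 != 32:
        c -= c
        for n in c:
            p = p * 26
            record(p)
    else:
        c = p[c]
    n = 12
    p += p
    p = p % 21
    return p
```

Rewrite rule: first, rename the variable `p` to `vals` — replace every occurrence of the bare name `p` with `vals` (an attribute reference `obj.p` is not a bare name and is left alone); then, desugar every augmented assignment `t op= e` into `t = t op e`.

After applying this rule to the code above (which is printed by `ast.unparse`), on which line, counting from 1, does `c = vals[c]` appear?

Transformed code:
def solve(vals, c, n):
    vals = 4
    vals = c + 38
    vals = n
    n = n + c % 9
    for c in vals:
        emit(c)
    handle(vals)
    process(vals)
    if 4 > 25 != 32:
        c = c - c
        for n in c:
            vals = vals * 26
            record(vals)
    else:
        c = vals[c]
    n = 12
    vals = vals + vals
    vals = vals % 21
    return vals

16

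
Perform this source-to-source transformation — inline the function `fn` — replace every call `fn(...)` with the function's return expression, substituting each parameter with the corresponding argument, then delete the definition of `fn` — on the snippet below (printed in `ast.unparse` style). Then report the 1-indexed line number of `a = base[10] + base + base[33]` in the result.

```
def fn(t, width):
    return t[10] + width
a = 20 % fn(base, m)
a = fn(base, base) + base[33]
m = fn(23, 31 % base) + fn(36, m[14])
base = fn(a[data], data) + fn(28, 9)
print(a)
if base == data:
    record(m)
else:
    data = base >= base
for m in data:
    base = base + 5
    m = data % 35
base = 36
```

2

Transformed code:
a = 20 % (base[10] + m)
a = base[10] + base + base[33]
m = 23[10] + 31 % base + (36[10] + m[14])
base = a[data][10] + data + (28[10] + 9)
print(a)
if base == data:
    record(m)
else:
    data = base >= base
for m in data:
    base = base + 5
    m = data % 35
base = 36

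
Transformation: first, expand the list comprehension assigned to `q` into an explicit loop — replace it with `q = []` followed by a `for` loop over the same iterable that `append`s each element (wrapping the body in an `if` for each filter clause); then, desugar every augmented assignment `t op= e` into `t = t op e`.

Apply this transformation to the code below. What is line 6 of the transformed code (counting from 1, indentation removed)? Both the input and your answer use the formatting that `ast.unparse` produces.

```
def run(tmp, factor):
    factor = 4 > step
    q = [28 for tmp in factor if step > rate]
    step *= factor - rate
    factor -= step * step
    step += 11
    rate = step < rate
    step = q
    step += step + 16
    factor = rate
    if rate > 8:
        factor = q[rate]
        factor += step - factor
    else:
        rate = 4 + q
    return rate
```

Transformed code:
def run(tmp, factor):
    factor = 4 > step
    q = []
    for tmp in factor:
        if step > rate:
            q.append(28)
    step = step * (factor - rate)
    factor = factor - step * step
    step = step + 11
    rate = step < rate
    step = q
    step = step + (step + 16)
    factor = rate
    if rate > 8:
        factor = q[rate]
        factor = factor + (step - factor)
    else:
        rate = 4 + q
    return rate

q.append(28)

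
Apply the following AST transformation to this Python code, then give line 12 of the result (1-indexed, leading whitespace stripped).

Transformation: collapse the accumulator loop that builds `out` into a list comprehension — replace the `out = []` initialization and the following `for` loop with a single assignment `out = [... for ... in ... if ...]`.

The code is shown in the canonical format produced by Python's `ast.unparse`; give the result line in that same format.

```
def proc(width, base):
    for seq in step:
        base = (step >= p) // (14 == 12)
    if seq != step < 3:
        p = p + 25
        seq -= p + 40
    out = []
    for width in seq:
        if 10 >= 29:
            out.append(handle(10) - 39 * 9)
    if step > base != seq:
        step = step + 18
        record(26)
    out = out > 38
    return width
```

return width

Transformed code:
def proc(width, base):
    for seq in step:
        base = (step >= p) // (14 == 12)
    if seq != step < 3:
        p = p + 25
        seq -= p + 40
    out = [handle(10) - 39 * 9 for width in seq if 10 >= 29]
    if step > base != seq:
        step = step + 18
        record(26)
    out = out > 38
    return width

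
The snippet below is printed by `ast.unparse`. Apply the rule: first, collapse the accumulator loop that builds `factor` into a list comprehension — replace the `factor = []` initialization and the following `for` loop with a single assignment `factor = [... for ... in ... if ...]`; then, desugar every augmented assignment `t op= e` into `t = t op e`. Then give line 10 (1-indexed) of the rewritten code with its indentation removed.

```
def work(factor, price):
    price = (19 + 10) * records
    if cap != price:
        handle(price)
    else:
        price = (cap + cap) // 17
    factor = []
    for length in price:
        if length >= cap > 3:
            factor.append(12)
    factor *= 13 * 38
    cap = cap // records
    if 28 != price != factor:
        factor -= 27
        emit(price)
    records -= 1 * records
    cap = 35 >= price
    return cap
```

Transformed code:
def work(factor, price):
    price = (19 + 10) * records
    if cap != price:
        handle(price)
    else:
        price = (cap + cap) // 17
    factor = [12 for length in price if length >= cap > 3]
    factor = factor * (13 * 38)
    cap = cap // records
    if 28 != price != factor:
        factor = factor - 27
        emit(price)
    records = records - 1 * records
    cap = 35 >= price
    return cap

if 28 != price != factor:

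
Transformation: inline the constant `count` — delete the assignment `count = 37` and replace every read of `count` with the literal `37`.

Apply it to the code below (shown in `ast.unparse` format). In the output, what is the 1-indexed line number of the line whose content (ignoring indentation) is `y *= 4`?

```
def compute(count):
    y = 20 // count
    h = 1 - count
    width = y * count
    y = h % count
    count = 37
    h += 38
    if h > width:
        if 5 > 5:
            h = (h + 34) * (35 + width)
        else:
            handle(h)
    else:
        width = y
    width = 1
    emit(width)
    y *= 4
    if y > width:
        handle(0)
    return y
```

16

Transformed code:
def compute(count):
    y = 20 // 37
    h = 1 - 37
    width = y * 37
    y = h % 37
    h += 38
    if h > width:
        if 5 > 5:
            h = (h + 34) * (35 + width)
        else:
            handle(h)
    else:
        width = y
    width = 1
    emit(width)
    y *= 4
    if y > width:
        handle(0)
    return y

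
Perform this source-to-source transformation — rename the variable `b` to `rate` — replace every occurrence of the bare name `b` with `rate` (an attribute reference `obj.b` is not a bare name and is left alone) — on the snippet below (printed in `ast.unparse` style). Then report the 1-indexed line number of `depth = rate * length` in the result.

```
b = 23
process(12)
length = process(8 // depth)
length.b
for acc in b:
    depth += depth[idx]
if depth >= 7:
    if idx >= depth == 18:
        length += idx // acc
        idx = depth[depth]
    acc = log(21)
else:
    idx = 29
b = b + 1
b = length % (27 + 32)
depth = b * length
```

Transformed code:
rate = 23
process(12)
length = process(8 // depth)
length.b
for acc in rate:
    depth += depth[idx]
if depth >= 7:
    if idx >= depth == 18:
        length += idx // acc
        idx = depth[depth]
    acc = log(21)
else:
    idx = 29
rate = rate + 1
rate = length % (27 + 32)
depth = rate * length

16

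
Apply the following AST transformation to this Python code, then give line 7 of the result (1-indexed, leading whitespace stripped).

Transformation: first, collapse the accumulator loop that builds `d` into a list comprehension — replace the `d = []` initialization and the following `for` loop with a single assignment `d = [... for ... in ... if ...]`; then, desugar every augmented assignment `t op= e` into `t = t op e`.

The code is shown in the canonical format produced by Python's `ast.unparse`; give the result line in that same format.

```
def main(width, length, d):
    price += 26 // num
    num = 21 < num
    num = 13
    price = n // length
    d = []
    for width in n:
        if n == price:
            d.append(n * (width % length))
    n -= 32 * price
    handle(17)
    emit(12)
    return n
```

n = n - 32 * price

Transformed code:
def main(width, length, d):
    price = price + 26 // num
    num = 21 < num
    num = 13
    price = n // length
    d = [n * (width % length) for width in n if n == price]
    n = n - 32 * price
    handle(17)
    emit(12)
    return n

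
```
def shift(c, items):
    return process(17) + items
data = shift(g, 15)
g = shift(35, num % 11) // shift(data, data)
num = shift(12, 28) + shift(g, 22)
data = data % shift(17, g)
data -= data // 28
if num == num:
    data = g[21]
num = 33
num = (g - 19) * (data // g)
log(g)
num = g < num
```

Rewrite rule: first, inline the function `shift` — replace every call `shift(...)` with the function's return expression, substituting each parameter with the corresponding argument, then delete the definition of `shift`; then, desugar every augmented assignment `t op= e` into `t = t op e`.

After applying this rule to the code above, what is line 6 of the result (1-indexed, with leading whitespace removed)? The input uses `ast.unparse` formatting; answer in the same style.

Transformed code:
data = process(17) + 15
g = (process(17) + num % 11) // (process(17) + data)
num = process(17) + 28 + (process(17) + 22)
data = data % (process(17) + g)
data = data - data // 28
if num == num:
    data = g[21]
num = 33
num = (g - 19) * (data // g)
log(g)
num = g < num

if num == num:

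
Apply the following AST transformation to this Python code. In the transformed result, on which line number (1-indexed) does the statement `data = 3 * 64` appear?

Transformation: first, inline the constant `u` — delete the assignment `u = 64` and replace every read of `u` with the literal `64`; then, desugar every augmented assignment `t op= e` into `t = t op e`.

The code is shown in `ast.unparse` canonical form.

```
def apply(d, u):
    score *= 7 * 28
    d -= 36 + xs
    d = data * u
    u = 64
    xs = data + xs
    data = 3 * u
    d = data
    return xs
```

6

Transformed code:
def apply(d, u):
    score = score * (7 * 28)
    d = d - (36 + xs)
    d = data * 64
    xs = data + xs
    data = 3 * 64
    d = data
    return xs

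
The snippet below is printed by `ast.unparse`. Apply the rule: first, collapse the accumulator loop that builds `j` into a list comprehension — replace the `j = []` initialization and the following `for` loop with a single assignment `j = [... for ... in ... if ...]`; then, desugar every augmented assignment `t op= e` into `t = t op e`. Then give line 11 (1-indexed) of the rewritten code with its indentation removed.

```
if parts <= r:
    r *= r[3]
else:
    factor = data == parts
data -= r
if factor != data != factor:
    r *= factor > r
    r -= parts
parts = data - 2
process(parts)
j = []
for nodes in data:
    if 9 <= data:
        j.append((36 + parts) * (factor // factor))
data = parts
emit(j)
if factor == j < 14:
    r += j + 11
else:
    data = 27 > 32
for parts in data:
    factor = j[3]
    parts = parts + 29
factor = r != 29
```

Transformed code:
if parts <= r:
    r = r * r[3]
else:
    factor = data == parts
data = data - r
if factor != data != factor:
    r = r * (factor > r)
    r = r - parts
parts = data - 2
process(parts)
j = [(36 + parts) * (factor // factor) for nodes in data if 9 <= data]
data = parts
emit(j)
if factor == j < 14:
    r = r + (j + 11)
else:
    data = 27 > 32
for parts in data:
    factor = j[3]
    parts = parts + 29
factor = r != 29

j = [(36 + parts) * (factor // factor) for nodes in data if 9 <= data]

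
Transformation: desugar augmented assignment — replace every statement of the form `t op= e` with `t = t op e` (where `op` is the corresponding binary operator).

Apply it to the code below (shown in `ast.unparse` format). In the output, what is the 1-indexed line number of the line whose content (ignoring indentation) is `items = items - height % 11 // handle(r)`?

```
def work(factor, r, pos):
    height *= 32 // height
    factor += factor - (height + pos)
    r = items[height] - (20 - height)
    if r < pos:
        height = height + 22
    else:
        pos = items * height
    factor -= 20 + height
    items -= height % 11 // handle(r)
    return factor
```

Transformed code:
def work(factor, r, pos):
    height = height * (32 // height)
    factor = factor + (factor - (height + pos))
    r = items[height] - (20 - height)
    if r < pos:
        height = height + 22
    else:
        pos = items * height
    factor = factor - (20 + height)
    items = items - height % 11 // handle(r)
    return factor

10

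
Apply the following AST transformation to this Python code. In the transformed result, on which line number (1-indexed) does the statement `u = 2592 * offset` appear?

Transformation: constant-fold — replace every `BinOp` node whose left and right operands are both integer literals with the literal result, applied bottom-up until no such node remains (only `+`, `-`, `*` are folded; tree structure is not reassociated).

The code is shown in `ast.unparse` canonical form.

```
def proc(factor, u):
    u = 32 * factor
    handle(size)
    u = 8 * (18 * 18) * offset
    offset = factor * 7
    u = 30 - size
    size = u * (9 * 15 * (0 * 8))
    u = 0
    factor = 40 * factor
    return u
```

4

Transformed code:
def proc(factor, u):
    u = 32 * factor
    handle(size)
    u = 2592 * offset
    offset = factor * 7
    u = 30 - size
    size = u * 0
    u = 0
    factor = 40 * factor
    return u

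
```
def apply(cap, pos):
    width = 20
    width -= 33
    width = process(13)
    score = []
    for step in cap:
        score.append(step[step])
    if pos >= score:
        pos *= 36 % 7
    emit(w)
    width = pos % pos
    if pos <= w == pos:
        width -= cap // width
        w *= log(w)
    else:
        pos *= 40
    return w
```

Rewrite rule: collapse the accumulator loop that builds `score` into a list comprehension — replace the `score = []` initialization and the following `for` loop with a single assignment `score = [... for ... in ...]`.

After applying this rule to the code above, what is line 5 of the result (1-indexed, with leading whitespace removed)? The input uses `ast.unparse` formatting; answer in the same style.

Transformed code:
def apply(cap, pos):
    width = 20
    width -= 33
    width = process(13)
    score = [step[step] for step in cap]
    if pos >= score:
        pos *= 36 % 7
    emit(w)
    width = pos % pos
    if pos <= w == pos:
        width -= cap // width
        w *= log(w)
    else:
        pos *= 40
    return w

score = [step[step] for step in cap]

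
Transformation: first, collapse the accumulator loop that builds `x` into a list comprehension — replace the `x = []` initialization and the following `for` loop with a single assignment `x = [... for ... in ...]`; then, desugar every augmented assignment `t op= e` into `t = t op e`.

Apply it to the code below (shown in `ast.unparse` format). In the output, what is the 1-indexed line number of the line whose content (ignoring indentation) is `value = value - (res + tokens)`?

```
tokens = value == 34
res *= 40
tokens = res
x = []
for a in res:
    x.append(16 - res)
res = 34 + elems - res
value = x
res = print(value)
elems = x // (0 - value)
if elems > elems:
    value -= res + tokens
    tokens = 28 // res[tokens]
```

Transformed code:
tokens = value == 34
res = res * 40
tokens = res
x = [16 - res for a in res]
res = 34 + elems - res
value = x
res = print(value)
elems = x // (0 - value)
if elems > elems:
    value = value - (res + tokens)
    tokens = 28 // res[tokens]

10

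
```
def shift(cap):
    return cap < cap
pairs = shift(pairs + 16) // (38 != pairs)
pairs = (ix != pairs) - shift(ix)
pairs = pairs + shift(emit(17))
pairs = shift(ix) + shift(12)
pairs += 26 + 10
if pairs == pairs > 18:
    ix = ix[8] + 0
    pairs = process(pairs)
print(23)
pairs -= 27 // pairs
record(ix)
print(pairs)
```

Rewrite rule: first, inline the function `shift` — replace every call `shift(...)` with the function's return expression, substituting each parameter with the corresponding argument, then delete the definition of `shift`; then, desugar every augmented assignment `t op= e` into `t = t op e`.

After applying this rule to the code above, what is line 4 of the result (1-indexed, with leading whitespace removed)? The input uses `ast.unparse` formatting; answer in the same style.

Transformed code:
pairs = (pairs + 16 < pairs + 16) // (38 != pairs)
pairs = (ix != pairs) - (ix < ix)
pairs = pairs + (emit(17) < emit(17))
pairs = (ix < ix) + (12 < 12)
pairs = pairs + (26 + 10)
if pairs == pairs > 18:
    ix = ix[8] + 0
    pairs = process(pairs)
print(23)
pairs = pairs - 27 // pairs
record(ix)
print(pairs)

pairs = (ix < ix) + (12 < 12)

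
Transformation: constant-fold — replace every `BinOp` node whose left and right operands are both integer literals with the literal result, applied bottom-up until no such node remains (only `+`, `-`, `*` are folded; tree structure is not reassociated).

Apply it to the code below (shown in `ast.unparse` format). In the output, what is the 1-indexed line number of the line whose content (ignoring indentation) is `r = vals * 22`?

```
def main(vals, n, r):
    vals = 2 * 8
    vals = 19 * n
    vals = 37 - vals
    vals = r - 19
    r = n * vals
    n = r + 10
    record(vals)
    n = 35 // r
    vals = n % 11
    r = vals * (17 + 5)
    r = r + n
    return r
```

11

Transformed code:
def main(vals, n, r):
    vals = 16
    vals = 19 * n
    vals = 37 - vals
    vals = r - 19
    r = n * vals
    n = r + 10
    record(vals)
    n = 35 // r
    vals = n % 11
    r = vals * 22
    r = r + n
    return r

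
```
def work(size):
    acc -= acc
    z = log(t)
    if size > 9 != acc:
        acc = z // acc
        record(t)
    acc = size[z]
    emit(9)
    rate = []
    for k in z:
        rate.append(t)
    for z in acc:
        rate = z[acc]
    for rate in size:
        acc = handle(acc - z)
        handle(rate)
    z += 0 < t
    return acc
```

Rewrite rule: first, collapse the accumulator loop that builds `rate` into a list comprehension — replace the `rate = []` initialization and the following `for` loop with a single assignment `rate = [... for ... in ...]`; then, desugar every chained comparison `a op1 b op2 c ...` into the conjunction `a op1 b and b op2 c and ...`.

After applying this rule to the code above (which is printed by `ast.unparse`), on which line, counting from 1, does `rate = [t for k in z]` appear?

Transformed code:
def work(size):
    acc -= acc
    z = log(t)
    if size > 9 and 9 != acc:
        acc = z // acc
        record(t)
    acc = size[z]
    emit(9)
    rate = [t for k in z]
    for z in acc:
        rate = z[acc]
    for rate in size:
        acc = handle(acc - z)
        handle(rate)
    z += 0 < t
    return acc

9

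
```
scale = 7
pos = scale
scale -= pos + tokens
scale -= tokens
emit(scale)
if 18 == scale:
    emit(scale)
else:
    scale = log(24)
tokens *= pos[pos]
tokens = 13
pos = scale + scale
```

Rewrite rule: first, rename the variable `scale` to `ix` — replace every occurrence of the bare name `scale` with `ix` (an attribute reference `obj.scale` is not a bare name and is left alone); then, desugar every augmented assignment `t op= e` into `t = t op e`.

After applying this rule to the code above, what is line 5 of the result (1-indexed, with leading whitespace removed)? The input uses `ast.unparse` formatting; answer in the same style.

emit(ix)

Transformed code:
ix = 7
pos = ix
ix = ix - (pos + tokens)
ix = ix - tokens
emit(ix)
if 18 == ix:
    emit(ix)
else:
    ix = log(24)
tokens = tokens * pos[pos]
tokens = 13
pos = ix + ix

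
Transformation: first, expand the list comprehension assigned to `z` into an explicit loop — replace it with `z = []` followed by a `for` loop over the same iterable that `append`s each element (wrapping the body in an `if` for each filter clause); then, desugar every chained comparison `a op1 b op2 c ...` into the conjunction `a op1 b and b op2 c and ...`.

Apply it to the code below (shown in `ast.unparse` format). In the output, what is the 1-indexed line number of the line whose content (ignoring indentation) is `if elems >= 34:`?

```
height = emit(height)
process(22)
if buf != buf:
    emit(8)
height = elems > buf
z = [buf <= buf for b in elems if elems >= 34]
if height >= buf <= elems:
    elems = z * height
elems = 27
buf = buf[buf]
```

Transformed code:
height = emit(height)
process(22)
if buf != buf:
    emit(8)
height = elems > buf
z = []
for b in elems:
    if elems >= 34:
        z.append(buf <= buf)
if height >= buf and buf <= elems:
    elems = z * height
elems = 27
buf = buf[buf]

8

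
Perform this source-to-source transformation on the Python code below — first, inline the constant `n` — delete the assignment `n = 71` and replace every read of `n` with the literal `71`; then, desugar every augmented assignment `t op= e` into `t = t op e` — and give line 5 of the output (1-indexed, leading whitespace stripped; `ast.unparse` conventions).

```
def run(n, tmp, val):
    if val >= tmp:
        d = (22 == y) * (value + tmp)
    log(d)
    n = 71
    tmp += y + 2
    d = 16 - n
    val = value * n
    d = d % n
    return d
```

Transformed code:
def run(n, tmp, val):
    if val >= tmp:
        d = (22 == y) * (value + tmp)
    log(d)
    tmp = tmp + (y + 2)
    d = 16 - 71
    val = value * 71
    d = d % 71
    return d

tmp = tmp + (y + 2)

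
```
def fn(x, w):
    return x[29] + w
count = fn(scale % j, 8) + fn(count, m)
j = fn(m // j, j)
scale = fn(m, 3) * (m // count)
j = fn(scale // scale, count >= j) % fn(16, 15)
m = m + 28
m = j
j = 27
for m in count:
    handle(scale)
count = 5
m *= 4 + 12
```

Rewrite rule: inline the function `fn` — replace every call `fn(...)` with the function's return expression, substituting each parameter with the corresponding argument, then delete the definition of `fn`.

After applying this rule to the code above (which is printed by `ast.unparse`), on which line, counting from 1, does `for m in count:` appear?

Transformed code:
count = (scale % j)[29] + 8 + (count[29] + m)
j = (m // j)[29] + j
scale = (m[29] + 3) * (m // count)
j = ((scale // scale)[29] + (count >= j)) % (16[29] + 15)
m = m + 28
m = j
j = 27
for m in count:
    handle(scale)
count = 5
m *= 4 + 12

8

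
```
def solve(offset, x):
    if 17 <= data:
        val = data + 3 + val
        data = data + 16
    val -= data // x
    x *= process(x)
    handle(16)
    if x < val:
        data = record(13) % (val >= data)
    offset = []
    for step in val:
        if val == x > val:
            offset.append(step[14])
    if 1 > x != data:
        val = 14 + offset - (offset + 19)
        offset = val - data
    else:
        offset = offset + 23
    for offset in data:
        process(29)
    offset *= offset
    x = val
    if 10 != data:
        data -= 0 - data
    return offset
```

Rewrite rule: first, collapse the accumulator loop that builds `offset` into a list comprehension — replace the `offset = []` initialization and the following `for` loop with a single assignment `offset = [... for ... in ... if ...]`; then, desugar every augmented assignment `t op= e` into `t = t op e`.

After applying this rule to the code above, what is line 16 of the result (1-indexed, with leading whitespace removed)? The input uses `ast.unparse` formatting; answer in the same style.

Transformed code:
def solve(offset, x):
    if 17 <= data:
        val = data + 3 + val
        data = data + 16
    val = val - data // x
    x = x * process(x)
    handle(16)
    if x < val:
        data = record(13) % (val >= data)
    offset = [step[14] for step in val if val == x > val]
    if 1 > x != data:
        val = 14 + offset - (offset + 19)
        offset = val - data
    else:
        offset = offset + 23
    for offset in data:
        process(29)
    offset = offset * offset
    x = val
    if 10 != data:
        data = data - (0 - data)
    return offset

for offset in data:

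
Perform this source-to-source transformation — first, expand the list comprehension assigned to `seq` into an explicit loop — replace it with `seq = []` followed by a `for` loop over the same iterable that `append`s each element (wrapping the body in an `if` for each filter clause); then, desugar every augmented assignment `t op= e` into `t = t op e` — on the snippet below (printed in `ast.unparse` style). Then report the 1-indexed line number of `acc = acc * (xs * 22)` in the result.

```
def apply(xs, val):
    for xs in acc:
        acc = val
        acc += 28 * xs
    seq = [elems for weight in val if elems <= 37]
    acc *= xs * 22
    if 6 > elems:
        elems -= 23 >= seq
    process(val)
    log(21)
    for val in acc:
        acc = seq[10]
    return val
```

Transformed code:
def apply(xs, val):
    for xs in acc:
        acc = val
        acc = acc + 28 * xs
    seq = []
    for weight in val:
        if elems <= 37:
            seq.append(elems)
    acc = acc * (xs * 22)
    if 6 > elems:
        elems = elems - (23 >= seq)
    process(val)
    log(21)
    for val in acc:
        acc = seq[10]
    return val

9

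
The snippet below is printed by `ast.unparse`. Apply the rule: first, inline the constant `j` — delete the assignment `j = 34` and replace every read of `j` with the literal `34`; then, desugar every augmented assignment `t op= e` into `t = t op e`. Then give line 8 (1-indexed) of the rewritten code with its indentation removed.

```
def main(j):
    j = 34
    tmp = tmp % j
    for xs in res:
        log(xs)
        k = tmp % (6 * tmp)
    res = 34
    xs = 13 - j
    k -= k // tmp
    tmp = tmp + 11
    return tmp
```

k = k - k // tmp

Transformed code:
def main(j):
    tmp = tmp % 34
    for xs in res:
        log(xs)
        k = tmp % (6 * tmp)
    res = 34
    xs = 13 - 34
    k = k - k // tmp
    tmp = tmp + 11
    return tmp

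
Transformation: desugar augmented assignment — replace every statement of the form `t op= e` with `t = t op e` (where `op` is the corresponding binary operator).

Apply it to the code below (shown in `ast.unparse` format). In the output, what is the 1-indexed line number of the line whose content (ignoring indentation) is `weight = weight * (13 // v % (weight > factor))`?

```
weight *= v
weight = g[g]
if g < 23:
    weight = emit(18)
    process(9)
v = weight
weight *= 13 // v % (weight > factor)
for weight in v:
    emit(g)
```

7

Transformed code:
weight = weight * v
weight = g[g]
if g < 23:
    weight = emit(18)
    process(9)
v = weight
weight = weight * (13 // v % (weight > factor))
for weight in v:
    emit(g)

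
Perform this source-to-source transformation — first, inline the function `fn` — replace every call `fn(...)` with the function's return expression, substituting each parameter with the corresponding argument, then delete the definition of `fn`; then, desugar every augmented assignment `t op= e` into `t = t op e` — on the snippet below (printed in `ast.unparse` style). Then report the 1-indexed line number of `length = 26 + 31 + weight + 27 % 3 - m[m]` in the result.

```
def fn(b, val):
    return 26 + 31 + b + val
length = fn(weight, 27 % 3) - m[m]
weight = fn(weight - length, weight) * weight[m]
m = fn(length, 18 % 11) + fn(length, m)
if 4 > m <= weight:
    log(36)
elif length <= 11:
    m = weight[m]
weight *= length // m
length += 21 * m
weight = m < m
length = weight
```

Transformed code:
length = 26 + 31 + weight + 27 % 3 - m[m]
weight = (26 + 31 + (weight - length) + weight) * weight[m]
m = 26 + 31 + length + 18 % 11 + (26 + 31 + length + m)
if 4 > m <= weight:
    log(36)
elif length <= 11:
    m = weight[m]
weight = weight * (length // m)
length = length + 21 * m
weight = m < m
length = weight

1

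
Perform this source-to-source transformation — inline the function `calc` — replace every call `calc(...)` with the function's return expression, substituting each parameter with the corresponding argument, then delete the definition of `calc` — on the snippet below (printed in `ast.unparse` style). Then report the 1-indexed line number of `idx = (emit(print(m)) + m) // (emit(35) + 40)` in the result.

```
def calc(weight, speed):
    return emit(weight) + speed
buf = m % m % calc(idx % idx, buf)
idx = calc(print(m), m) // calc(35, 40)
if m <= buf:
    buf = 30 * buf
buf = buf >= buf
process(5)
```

2

Transformed code:
buf = m % m % (emit(idx % idx) + buf)
idx = (emit(print(m)) + m) // (emit(35) + 40)
if m <= buf:
    buf = 30 * buf
buf = buf >= buf
process(5)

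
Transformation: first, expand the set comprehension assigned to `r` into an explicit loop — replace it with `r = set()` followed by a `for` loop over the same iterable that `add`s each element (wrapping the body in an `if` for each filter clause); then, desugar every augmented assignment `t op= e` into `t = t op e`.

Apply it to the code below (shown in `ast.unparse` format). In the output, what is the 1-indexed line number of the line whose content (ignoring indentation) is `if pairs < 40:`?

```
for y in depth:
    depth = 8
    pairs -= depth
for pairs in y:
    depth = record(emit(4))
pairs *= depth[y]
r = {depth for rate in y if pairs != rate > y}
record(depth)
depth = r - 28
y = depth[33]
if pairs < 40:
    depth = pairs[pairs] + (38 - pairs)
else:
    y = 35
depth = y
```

Transformed code:
for y in depth:
    depth = 8
    pairs = pairs - depth
for pairs in y:
    depth = record(emit(4))
pairs = pairs * depth[y]
r = set()
for rate in y:
    if pairs != rate > y:
        r.add(depth)
record(depth)
depth = r - 28
y = depth[33]
if pairs < 40:
    depth = pairs[pairs] + (38 - pairs)
else:
    y = 35
depth = y

14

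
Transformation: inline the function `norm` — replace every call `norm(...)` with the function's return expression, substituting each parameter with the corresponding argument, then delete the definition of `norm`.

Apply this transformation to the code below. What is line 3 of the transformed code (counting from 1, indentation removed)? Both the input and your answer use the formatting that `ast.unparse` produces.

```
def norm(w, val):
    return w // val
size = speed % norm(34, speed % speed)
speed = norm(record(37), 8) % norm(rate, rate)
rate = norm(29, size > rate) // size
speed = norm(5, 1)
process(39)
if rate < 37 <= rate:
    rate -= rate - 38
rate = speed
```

rate = 29 // (size > rate) // size

Transformed code:
size = speed % (34 // (speed % speed))
speed = record(37) // 8 % (rate // rate)
rate = 29 // (size > rate) // size
speed = 5 // 1
process(39)
if rate < 37 <= rate:
    rate -= rate - 38
rate = speed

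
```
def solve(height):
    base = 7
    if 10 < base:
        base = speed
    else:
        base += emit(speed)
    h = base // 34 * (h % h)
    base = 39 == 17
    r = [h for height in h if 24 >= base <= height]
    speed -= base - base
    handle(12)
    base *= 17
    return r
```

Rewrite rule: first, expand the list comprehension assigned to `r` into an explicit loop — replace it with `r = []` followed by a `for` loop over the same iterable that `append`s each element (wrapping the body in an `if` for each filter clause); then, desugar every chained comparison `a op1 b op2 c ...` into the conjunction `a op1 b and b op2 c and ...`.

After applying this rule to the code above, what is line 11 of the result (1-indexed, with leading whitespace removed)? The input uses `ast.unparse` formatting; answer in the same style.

if 24 >= base and base <= height:

Transformed code:
def solve(height):
    base = 7
    if 10 < base:
        base = speed
    else:
        base += emit(speed)
    h = base // 34 * (h % h)
    base = 39 == 17
    r = []
    for height in h:
        if 24 >= base and base <= height:
            r.append(h)
    speed -= base - base
    handle(12)
    base *= 17
    return r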